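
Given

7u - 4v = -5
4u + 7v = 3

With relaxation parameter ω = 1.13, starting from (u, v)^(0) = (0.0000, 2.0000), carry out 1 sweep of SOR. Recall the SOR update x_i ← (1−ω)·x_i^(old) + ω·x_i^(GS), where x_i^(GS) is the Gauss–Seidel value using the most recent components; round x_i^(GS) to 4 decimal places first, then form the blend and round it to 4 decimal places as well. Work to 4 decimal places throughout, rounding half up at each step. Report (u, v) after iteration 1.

(0.4843, -0.0885)

Iteration 1:
  u: GS value = (-5 - (-4)·2.0000) / (7) = 0.4286;  u ← (1−ω)·0.0000 + ω·0.4286 = 0.4843
  v: GS value = (3 - (4)·0.4843) / (7) = 0.1518;  v ← (1−ω)·2.0000 + ω·0.1518 = -0.0885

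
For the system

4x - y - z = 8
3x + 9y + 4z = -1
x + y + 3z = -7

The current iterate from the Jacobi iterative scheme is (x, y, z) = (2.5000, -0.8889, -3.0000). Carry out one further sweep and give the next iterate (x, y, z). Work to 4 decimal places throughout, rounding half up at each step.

(1.0278, 0.3889, -2.8704)

One sweep:
  x = (8 - (-1)·-0.8889 - (-1)·-3.0000) / (4) = 1.0278
  y = (-1 - (3)·2.5000 - (4)·-3.0000) / (9) = 0.3889
  z = (-7 - (1)·2.5000 - (1)·-0.8889) / (3) = -2.8704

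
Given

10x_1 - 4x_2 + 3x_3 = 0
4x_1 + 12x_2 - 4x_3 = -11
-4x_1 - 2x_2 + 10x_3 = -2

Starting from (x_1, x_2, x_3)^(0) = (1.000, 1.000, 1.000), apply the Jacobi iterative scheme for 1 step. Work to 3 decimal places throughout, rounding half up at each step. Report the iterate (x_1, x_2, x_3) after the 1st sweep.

(0.100, -0.917, 0.400)

Iteration 1:
  x_1 = (0 - (-4)·1.000 - (3)·1.000) / (10) = 0.100
  x_2 = (-11 - (4)·1.000 - (-4)·1.000) / (12) = -0.917
  x_3 = (-2 - (-4)·1.000 - (-2)·1.000) / (10) = 0.400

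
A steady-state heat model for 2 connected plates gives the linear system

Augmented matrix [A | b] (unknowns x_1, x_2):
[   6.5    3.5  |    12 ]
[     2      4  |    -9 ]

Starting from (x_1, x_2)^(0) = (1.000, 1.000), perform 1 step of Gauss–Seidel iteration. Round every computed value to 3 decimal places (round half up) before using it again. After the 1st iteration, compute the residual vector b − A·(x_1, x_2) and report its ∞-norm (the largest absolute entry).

13.662

Iteration 1:
  x_1 = (12 - (3.5)·1.000) / (6.5) = 1.308
  x_2 = (-9 - (2)·1.308) / (4) = -2.904
Residual b − A·x = (13.662, 0.000); ∞-norm = 13.662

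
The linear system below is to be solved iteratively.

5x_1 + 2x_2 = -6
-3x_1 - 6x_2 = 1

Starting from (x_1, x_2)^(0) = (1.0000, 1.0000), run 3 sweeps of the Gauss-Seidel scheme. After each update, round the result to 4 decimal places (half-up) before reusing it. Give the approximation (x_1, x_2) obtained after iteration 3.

(-1.4240, 0.5453)

Iteration 1:
  x_1 = (-6 - (2)·1.0000) / (5) = -1.6000
  x_2 = (1 - (-3)·-1.6000) / (-6) = 0.6333
Iteration 2:
  x_1 = (-6 - (2)·0.6333) / (5) = -1.4533
  x_2 = (1 - (-3)·-1.4533) / (-6) = 0.5600
Iteration 3:
  x_1 = (-6 - (2)·0.5600) / (5) = -1.4240
  x_2 = (1 - (-3)·-1.4240) / (-6) = 0.5453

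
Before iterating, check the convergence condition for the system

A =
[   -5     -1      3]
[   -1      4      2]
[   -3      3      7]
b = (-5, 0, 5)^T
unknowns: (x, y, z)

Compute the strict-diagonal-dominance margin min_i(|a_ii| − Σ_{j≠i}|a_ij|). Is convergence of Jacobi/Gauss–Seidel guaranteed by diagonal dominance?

row 1: |-5| − (1+3) = 1
row 2: |4| − (1+2) = 1
row 3: |7| − (3+3) = 1
minimum over rows = 1 → strictly diagonally dominant (convergence guaranteed)

1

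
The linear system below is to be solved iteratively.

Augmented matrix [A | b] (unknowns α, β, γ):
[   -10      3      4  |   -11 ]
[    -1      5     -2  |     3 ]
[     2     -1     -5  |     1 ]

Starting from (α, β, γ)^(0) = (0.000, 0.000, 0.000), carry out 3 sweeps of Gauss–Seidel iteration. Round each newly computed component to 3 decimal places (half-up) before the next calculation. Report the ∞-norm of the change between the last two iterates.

0.063

Iteration 1:
  α = (-11 - (3)·0.000 - (4)·0.000) / (-10) = 1.100
  β = (3 - (-1)·1.100 - (-2)·0.000) / (5) = 0.820
  γ = (1 - (2)·1.100 - (-1)·0.820) / (-5) = 0.076
Iteration 2:
  α = (-11 - (3)·0.820 - (4)·0.076) / (-10) = 1.376
  β = (3 - (-1)·1.376 - (-2)·0.076) / (5) = 0.906
  γ = (1 - (2)·1.376 - (-1)·0.906) / (-5) = 0.169
Iteration 3:
  α = (-11 - (3)·0.906 - (4)·0.169) / (-10) = 1.439
  β = (3 - (-1)·1.439 - (-2)·0.169) / (5) = 0.955
  γ = (1 - (2)·1.439 - (-1)·0.955) / (-5) = 0.185
Change: (0.063, 0.049, 0.016) → max |·| = 0.063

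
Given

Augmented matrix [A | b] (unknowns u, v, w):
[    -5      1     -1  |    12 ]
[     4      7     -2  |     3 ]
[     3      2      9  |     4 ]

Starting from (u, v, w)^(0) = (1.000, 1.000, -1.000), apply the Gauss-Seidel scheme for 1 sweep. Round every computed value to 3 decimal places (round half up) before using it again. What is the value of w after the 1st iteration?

0.825

Iteration 1:
  u = (12 - (1)·1.000 - (-1)·-1.000) / (-5) = -2.000
  v = (3 - (4)·-2.000 - (-2)·-1.000) / (7) = 1.286
  w = (4 - (3)·-2.000 - (2)·1.286) / (9) = 0.825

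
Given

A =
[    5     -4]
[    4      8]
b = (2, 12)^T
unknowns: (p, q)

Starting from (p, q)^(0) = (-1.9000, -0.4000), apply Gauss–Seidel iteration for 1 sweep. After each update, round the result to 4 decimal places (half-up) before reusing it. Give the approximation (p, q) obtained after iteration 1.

Iteration 1:
  p = (2 - (-4)·-0.4000) / (5) = 0.0800
  q = (12 - (4)·0.0800) / (8) = 1.4600

(0.0800, 1.4600)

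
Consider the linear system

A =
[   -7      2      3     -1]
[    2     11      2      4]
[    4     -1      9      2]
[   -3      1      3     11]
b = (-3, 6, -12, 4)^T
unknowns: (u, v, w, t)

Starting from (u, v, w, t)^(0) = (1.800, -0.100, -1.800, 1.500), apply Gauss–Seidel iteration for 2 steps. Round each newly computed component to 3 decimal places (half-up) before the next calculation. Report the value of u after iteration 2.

-0.106

Iteration 1:
  u = (-3 - (2)·-0.100 - (3)·-1.800 - (-1)·1.500) / (-7) = -0.586
  v = (6 - (2)·-0.586 - (2)·-1.800 - (4)·1.500) / (11) = 0.434
  w = (-12 - (4)·-0.586 - (-1)·0.434 - (2)·1.500) / (9) = -1.358
  t = (4 - (-3)·-0.586 - (1)·0.434 - (3)·-1.358) / (11) = 0.535
Iteration 2:
  u = (-3 - (2)·0.434 - (3)·-1.358 - (-1)·0.535) / (-7) = -0.106
  v = (6 - (2)·-0.106 - (2)·-1.358 - (4)·0.535) / (11) = 0.617
  w = (-12 - (4)·-0.106 - (-1)·0.617 - (2)·0.535) / (9) = -1.337
  t = (4 - (-3)·-0.106 - (1)·0.617 - (3)·-1.337) / (11) = 0.643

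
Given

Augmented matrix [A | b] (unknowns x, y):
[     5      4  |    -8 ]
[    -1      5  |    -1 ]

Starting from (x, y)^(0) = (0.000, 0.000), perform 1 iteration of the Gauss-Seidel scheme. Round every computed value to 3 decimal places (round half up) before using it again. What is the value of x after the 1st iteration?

Iteration 1:
  x = (-8 - (4)·0.000) / (5) = -1.600
  y = (-1 - (-1)·-1.600) / (5) = -0.520

-1.600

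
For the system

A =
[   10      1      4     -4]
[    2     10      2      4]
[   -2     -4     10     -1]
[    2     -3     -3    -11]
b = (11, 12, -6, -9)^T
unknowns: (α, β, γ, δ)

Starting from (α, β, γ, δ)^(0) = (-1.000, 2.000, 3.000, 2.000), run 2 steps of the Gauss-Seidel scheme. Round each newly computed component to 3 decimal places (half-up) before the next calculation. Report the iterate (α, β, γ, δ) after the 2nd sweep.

(1.740, 0.494, 0.056, 0.985)

Iteration 1:
  α = (11 - (1)·2.000 - (4)·3.000 - (-4)·2.000) / (10) = 0.500
  β = (12 - (2)·0.500 - (2)·3.000 - (4)·2.000) / (10) = -0.300
  γ = (-6 - (-2)·0.500 - (-4)·-0.300 - (-1)·2.000) / (10) = -0.420
  δ = (-9 - (2)·0.500 - (-3)·-0.300 - (-3)·-0.420) / (-11) = 1.105
Iteration 2:
  α = (11 - (1)·-0.300 - (4)·-0.420 - (-4)·1.105) / (10) = 1.740
  β = (12 - (2)·1.740 - (2)·-0.420 - (4)·1.105) / (10) = 0.494
  γ = (-6 - (-2)·1.740 - (-4)·0.494 - (-1)·1.105) / (10) = 0.056
  δ = (-9 - (2)·1.740 - (-3)·0.494 - (-3)·0.056) / (-11) = 0.985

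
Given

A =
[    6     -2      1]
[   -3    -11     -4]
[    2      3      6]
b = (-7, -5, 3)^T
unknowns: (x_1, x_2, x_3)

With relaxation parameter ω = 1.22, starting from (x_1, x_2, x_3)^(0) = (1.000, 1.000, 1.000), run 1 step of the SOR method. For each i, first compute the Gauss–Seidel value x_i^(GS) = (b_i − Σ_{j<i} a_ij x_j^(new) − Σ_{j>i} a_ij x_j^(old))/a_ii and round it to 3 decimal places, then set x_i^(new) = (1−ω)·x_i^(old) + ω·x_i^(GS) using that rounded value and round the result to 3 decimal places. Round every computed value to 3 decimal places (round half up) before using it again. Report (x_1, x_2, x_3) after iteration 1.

Iteration 1:
  x_1: GS value = (-7 - (-2)·1.000 - (1)·1.000) / (6) = -1.000;  x_1 ← (1−ω)·1.000 + ω·-1.000 = -1.440
  x_2: GS value = (-5 - (-3)·-1.440 - (-4)·1.000) / (-11) = 0.484;  x_2 ← (1−ω)·1.000 + ω·0.484 = 0.370
  x_3: GS value = (3 - (2)·-1.440 - (3)·0.370) / (6) = 0.795;  x_3 ← (1−ω)·1.000 + ω·0.795 = 0.750

(-1.440, 0.370, 0.750)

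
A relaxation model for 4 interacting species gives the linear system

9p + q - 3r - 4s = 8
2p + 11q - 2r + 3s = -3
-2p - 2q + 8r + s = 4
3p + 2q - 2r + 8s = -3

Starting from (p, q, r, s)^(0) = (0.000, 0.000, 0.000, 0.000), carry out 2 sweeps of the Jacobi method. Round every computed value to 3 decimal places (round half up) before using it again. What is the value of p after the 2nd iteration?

Iteration 1:
  p = (8 - (1)·0.000 - (-3)·0.000 - (-4)·0.000) / (9) = 0.889
  q = (-3 - (2)·0.000 - (-2)·0.000 - (3)·0.000) / (11) = -0.273
  r = (4 - (-2)·0.000 - (-2)·0.000 - (1)·0.000) / (8) = 0.500
  s = (-3 - (3)·0.000 - (2)·0.000 - (-2)·0.000) / (8) = -0.375
Iteration 2:
  p = (8 - (1)·-0.273 - (-3)·0.500 - (-4)·-0.375) / (9) = 0.919
  q = (-3 - (2)·0.889 - (-2)·0.500 - (3)·-0.375) / (11) = -0.241
  r = (4 - (-2)·0.889 - (-2)·-0.273 - (1)·-0.375) / (8) = 0.701
  s = (-3 - (3)·0.889 - (2)·-0.273 - (-2)·0.500) / (8) = -0.515

0.919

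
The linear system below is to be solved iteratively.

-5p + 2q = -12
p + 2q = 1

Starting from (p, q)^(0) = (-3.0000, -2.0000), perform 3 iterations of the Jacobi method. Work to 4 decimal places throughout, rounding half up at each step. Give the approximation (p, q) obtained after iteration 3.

Iteration 1:
  p = (-12 - (2)·-2.0000) / (-5) = 1.6000
  q = (1 - (1)·-3.0000) / (2) = 2.0000
Iteration 2:
  p = (-12 - (2)·2.0000) / (-5) = 3.2000
  q = (1 - (1)·1.6000) / (2) = -0.3000
Iteration 3:
  p = (-12 - (2)·-0.3000) / (-5) = 2.2800
  q = (1 - (1)·3.2000) / (2) = -1.1000

(2.2800, -1.1000)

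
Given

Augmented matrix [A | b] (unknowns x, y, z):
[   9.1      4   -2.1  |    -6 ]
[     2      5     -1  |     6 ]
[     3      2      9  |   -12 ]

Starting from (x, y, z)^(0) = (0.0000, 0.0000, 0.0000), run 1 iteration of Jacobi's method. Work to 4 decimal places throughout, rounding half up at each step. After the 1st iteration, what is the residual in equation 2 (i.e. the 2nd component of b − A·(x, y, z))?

Iteration 1:
  x = (-6 - (4)·0.0000 - (-2.1)·0.0000) / (9.1) = -0.6593
  y = (6 - (2)·0.0000 - (-1)·0.0000) / (5) = 1.2000
  z = (-12 - (3)·0.0000 - (2)·0.0000) / (9) = -1.3333
Residual b − A·x = (-7.6003, -0.0147, -0.4224)

-0.0147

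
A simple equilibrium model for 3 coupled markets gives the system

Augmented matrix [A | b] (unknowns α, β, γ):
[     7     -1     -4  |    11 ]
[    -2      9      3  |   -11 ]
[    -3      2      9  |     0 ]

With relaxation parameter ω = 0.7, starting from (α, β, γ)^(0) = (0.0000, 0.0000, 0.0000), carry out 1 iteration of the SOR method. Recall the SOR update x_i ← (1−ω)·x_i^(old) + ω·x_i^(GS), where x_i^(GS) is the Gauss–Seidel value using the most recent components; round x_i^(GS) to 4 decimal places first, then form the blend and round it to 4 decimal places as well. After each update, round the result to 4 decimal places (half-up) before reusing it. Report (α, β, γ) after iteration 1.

Iteration 1:
  α: GS value = (11 - (-1)·0.0000 - (-4)·0.0000) / (7) = 1.5714;  α ← (1−ω)·0.0000 + ω·1.5714 = 1.1000
  β: GS value = (-11 - (-2)·1.1000 - (3)·0.0000) / (9) = -0.9778;  β ← (1−ω)·0.0000 + ω·-0.9778 = -0.6845
  γ: GS value = (0 - (-3)·1.1000 - (2)·-0.6845) / (9) = 0.5188;  γ ← (1−ω)·0.0000 + ω·0.5188 = 0.3632

(1.1000, -0.6845, 0.3632)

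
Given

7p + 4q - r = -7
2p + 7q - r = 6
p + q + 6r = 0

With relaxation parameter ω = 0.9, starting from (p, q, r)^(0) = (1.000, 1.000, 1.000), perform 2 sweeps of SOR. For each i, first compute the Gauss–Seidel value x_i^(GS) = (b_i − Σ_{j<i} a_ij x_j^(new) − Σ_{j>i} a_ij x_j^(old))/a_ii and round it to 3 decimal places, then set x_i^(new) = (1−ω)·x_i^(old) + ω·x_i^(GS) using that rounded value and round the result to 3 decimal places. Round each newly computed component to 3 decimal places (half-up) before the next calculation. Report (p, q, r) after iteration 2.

(-1.679, 1.345, 0.059)

Iteration 1:
  p: GS value = (-7 - (4)·1.000 - (-1)·1.000) / (7) = -1.429;  p ← (1−ω)·1.000 + ω·-1.429 = -1.186
  q: GS value = (6 - (2)·-1.186 - (-1)·1.000) / (7) = 1.339;  q ← (1−ω)·1.000 + ω·1.339 = 1.305
  r: GS value = (0 - (1)·-1.186 - (1)·1.305) / (6) = -0.020;  r ← (1−ω)·1.000 + ω·-0.020 = 0.082
Iteration 2:
  p: GS value = (-7 - (4)·1.305 - (-1)·0.082) / (7) = -1.734;  p ← (1−ω)·-1.186 + ω·-1.734 = -1.679
  q: GS value = (6 - (2)·-1.679 - (-1)·0.082) / (7) = 1.349;  q ← (1−ω)·1.305 + ω·1.349 = 1.345
  r: GS value = (0 - (1)·-1.679 - (1)·1.345) / (6) = 0.056;  r ← (1−ω)·0.082 + ω·0.056 = 0.059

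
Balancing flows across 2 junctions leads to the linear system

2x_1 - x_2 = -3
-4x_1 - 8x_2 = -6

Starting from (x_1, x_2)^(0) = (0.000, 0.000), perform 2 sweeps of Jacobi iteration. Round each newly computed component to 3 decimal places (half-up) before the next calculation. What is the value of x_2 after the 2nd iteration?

1.500

Iteration 1:
  x_1 = (-3 - (-1)·0.000) / (2) = -1.500
  x_2 = (-6 - (-4)·0.000) / (-8) = 0.750
Iteration 2:
  x_1 = (-3 - (-1)·0.750) / (2) = -1.125
  x_2 = (-6 - (-4)·-1.500) / (-8) = 1.500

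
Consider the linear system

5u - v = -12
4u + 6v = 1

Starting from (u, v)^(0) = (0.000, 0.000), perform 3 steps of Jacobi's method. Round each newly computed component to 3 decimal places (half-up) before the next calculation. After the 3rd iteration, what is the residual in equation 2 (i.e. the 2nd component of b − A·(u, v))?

Iteration 1:
  u = (-12 - (-1)·0.000) / (5) = -2.400
  v = (1 - (4)·0.000) / (6) = 0.167
Iteration 2:
  u = (-12 - (-1)·0.167) / (5) = -2.367
  v = (1 - (4)·-2.400) / (6) = 1.767
Iteration 3:
  u = (-12 - (-1)·1.767) / (5) = -2.047
  v = (1 - (4)·-2.367) / (6) = 1.745
Residual b − A·x = (-0.020, -1.282)

-1.282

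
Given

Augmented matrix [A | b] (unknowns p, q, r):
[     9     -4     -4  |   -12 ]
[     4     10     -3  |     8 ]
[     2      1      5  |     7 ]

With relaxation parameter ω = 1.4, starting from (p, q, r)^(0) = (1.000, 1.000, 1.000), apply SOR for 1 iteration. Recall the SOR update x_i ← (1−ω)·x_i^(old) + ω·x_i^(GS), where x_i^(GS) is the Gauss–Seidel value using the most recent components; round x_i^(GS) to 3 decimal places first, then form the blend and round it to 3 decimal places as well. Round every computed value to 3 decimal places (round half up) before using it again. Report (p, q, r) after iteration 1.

Iteration 1:
  p: GS value = (-12 - (-4)·1.000 - (-4)·1.000) / (9) = -0.444;  p ← (1−ω)·1.000 + ω·-0.444 = -1.022
  q: GS value = (8 - (4)·-1.022 - (-3)·1.000) / (10) = 1.509;  q ← (1−ω)·1.000 + ω·1.509 = 1.713
  r: GS value = (7 - (2)·-1.022 - (1)·1.713) / (5) = 1.466;  r ← (1−ω)·1.000 + ω·1.466 = 1.652

(-1.022, 1.713, 1.652)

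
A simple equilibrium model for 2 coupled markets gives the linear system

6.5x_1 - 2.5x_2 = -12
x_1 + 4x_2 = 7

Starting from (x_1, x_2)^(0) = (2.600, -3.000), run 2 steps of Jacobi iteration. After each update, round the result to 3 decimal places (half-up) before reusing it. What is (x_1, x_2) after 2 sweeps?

(-1.423, 2.500)

Iteration 1:
  x_1 = (-12 - (-2.5)·-3.000) / (6.5) = -3.000
  x_2 = (7 - (1)·2.600) / (4) = 1.100
Iteration 2:
  x_1 = (-12 - (-2.5)·1.100) / (6.5) = -1.423
  x_2 = (7 - (1)·-3.000) / (4) = 2.500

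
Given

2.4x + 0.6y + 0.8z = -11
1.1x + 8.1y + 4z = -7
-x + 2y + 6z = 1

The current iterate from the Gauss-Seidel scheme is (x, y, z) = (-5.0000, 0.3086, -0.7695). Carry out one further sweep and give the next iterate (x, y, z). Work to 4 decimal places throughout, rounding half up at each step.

(-4.4040, 0.1139, -0.6053)

One sweep:
  x = (-11 - (0.6)·0.3086 - (0.8)·-0.7695) / (2.4) = -4.4040
  y = (-7 - (1.1)·-4.4040 - (4)·-0.7695) / (8.1) = 0.1139
  z = (1 - (-1)·-4.4040 - (2)·0.1139) / (6) = -0.6053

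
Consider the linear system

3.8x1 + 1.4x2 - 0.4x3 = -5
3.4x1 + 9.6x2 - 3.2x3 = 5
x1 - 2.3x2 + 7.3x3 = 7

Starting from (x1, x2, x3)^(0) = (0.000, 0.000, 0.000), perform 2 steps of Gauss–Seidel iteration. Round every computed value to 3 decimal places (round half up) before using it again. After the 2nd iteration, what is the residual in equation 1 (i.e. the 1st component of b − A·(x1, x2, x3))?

-0.698

Iteration 1:
  x1 = (-5 - (1.4)·0.000 - (-0.4)·0.000) / (3.8) = -1.316
  x2 = (5 - (3.4)·-1.316 - (-3.2)·0.000) / (9.6) = 0.987
  x3 = (7 - (1)·-1.316 - (-2.3)·0.987) / (7.3) = 1.450
Iteration 2:
  x1 = (-5 - (1.4)·0.987 - (-0.4)·1.450) / (3.8) = -1.527
  x2 = (5 - (3.4)·-1.527 - (-3.2)·1.450) / (9.6) = 1.545
  x3 = (7 - (1)·-1.527 - (-2.3)·1.545) / (7.3) = 1.655
Residual b − A·x = (-0.698, 0.656, -0.001)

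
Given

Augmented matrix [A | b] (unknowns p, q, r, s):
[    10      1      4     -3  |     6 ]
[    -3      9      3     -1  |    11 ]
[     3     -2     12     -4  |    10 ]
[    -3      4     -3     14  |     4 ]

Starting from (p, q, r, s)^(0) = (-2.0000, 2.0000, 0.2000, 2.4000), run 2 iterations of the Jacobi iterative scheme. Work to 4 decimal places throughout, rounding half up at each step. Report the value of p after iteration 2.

Iteration 1:
  p = (6 - (1)·2.0000 - (4)·0.2000 - (-3)·2.4000) / (10) = 1.0400
  q = (11 - (-3)·-2.0000 - (3)·0.2000 - (-1)·2.4000) / (9) = 0.7556
  r = (10 - (3)·-2.0000 - (-2)·2.0000 - (-4)·2.4000) / (12) = 2.4667
  s = (4 - (-3)·-2.0000 - (4)·2.0000 - (-3)·0.2000) / (14) = -0.6714
Iteration 2:
  p = (6 - (1)·0.7556 - (4)·2.4667 - (-3)·-0.6714) / (10) = -0.6637
  q = (11 - (-3)·1.0400 - (3)·2.4667 - (-1)·-0.6714) / (9) = 0.6721
  r = (10 - (3)·1.0400 - (-2)·0.7556 - (-4)·-0.6714) / (12) = 0.4755
  s = (4 - (-3)·1.0400 - (4)·0.7556 - (-3)·2.4667) / (14) = 0.8213

-0.6637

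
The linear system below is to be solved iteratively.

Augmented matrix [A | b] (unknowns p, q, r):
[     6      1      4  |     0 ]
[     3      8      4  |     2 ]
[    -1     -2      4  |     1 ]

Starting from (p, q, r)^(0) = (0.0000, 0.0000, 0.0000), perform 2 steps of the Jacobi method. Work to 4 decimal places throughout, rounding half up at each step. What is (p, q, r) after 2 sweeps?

Iteration 1:
  p = (0 - (1)·0.0000 - (4)·0.0000) / (6) = 0.0000
  q = (2 - (3)·0.0000 - (4)·0.0000) / (8) = 0.2500
  r = (1 - (-1)·0.0000 - (-2)·0.0000) / (4) = 0.2500
Iteration 2:
  p = (0 - (1)·0.2500 - (4)·0.2500) / (6) = -0.2083
  q = (2 - (3)·0.0000 - (4)·0.2500) / (8) = 0.1250
  r = (1 - (-1)·0.0000 - (-2)·0.2500) / (4) = 0.3750

(-0.2083, 0.1250, 0.3750)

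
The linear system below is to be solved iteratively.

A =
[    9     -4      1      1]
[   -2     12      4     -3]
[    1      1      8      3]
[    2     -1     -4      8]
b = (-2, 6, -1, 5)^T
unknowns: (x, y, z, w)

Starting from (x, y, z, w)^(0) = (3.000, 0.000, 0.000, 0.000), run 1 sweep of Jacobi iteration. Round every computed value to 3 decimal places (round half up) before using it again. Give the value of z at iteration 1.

Iteration 1:
  x = (-2 - (-4)·0.000 - (1)·0.000 - (1)·0.000) / (9) = -0.222
  y = (6 - (-2)·3.000 - (4)·0.000 - (-3)·0.000) / (12) = 1.000
  z = (-1 - (1)·3.000 - (1)·0.000 - (3)·0.000) / (8) = -0.500
  w = (5 - (2)·3.000 - (-1)·0.000 - (-4)·0.000) / (8) = -0.125

-0.500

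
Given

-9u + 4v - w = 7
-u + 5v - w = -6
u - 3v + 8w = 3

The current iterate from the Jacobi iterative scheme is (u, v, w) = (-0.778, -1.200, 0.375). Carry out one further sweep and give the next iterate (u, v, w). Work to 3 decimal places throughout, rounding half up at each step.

(-1.353, -1.281, 0.022)

One sweep:
  u = (7 - (4)·-1.200 - (-1)·0.375) / (-9) = -1.353
  v = (-6 - (-1)·-0.778 - (-1)·0.375) / (5) = -1.281
  w = (3 - (1)·-0.778 - (-3)·-1.200) / (8) = 0.022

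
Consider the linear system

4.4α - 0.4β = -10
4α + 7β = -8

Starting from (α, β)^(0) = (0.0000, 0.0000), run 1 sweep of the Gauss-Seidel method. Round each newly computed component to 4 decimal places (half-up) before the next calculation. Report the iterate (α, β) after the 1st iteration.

(-2.2727, 0.1558)

Iteration 1:
  α = (-10 - (-0.4)·0.0000) / (4.4) = -2.2727
  β = (-8 - (4)·-2.2727) / (7) = 0.1558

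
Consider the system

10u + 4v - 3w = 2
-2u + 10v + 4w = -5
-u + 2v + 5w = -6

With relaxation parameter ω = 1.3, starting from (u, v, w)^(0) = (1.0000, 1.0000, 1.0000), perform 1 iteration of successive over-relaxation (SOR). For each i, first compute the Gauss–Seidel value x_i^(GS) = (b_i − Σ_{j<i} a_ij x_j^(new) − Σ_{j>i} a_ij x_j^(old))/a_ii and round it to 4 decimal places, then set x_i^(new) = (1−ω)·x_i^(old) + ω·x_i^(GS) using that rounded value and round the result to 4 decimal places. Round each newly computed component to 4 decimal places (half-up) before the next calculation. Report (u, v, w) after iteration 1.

Iteration 1:
  u: GS value = (2 - (4)·1.0000 - (-3)·1.0000) / (10) = 0.1000;  u ← (1−ω)·1.0000 + ω·0.1000 = -0.1700
  v: GS value = (-5 - (-2)·-0.1700 - (4)·1.0000) / (10) = -0.9340;  v ← (1−ω)·1.0000 + ω·-0.9340 = -1.5142
  w: GS value = (-6 - (-1)·-0.1700 - (2)·-1.5142) / (5) = -0.6283;  w ← (1−ω)·1.0000 + ω·-0.6283 = -1.1168

(-0.1700, -1.5142, -1.1168)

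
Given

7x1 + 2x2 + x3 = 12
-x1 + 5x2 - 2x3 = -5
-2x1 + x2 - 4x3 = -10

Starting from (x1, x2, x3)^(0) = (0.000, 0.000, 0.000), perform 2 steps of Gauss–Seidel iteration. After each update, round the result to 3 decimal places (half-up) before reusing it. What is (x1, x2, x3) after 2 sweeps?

(1.691, -0.070, 1.637)

Iteration 1:
  x1 = (12 - (2)·0.000 - (1)·0.000) / (7) = 1.714
  x2 = (-5 - (-1)·1.714 - (-2)·0.000) / (5) = -0.657
  x3 = (-10 - (-2)·1.714 - (1)·-0.657) / (-4) = 1.479
Iteration 2:
  x1 = (12 - (2)·-0.657 - (1)·1.479) / (7) = 1.691
  x2 = (-5 - (-1)·1.691 - (-2)·1.479) / (5) = -0.070
  x3 = (-10 - (-2)·1.691 - (1)·-0.070) / (-4) = 1.637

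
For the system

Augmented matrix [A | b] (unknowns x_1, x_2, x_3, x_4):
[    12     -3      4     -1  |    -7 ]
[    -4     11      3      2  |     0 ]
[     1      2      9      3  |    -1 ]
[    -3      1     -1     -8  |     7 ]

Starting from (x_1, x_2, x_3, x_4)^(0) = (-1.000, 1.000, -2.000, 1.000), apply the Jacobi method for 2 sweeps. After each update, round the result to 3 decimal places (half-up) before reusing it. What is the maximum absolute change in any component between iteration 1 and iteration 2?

Iteration 1:
  x_1 = (-7 - (-3)·1.000 - (4)·-2.000 - (-1)·1.000) / (12) = 0.417
  x_2 = (0 - (-4)·-1.000 - (3)·-2.000 - (2)·1.000) / (11) = 0.000
  x_3 = (-1 - (1)·-1.000 - (2)·1.000 - (3)·1.000) / (9) = -0.556
  x_4 = (7 - (-3)·-1.000 - (1)·1.000 - (-1)·-2.000) / (-8) = -0.125
Iteration 2:
  x_1 = (-7 - (-3)·0.000 - (4)·-0.556 - (-1)·-0.125) / (12) = -0.408
  x_2 = (0 - (-4)·0.417 - (3)·-0.556 - (2)·-0.125) / (11) = 0.326
  x_3 = (-1 - (1)·0.417 - (2)·0.000 - (3)·-0.125) / (9) = -0.116
  x_4 = (7 - (-3)·0.417 - (1)·0.000 - (-1)·-0.556) / (-8) = -0.962
Change: (-0.825, 0.326, 0.440, -0.837) → max |·| = 0.837

0.837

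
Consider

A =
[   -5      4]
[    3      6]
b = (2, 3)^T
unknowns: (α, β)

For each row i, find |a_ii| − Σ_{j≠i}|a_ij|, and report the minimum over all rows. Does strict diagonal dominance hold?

row 1: |-5| − (4) = 1
row 2: |6| − (3) = 3
minimum over rows = 1 → strictly diagonally dominant (convergence guaranteed)

1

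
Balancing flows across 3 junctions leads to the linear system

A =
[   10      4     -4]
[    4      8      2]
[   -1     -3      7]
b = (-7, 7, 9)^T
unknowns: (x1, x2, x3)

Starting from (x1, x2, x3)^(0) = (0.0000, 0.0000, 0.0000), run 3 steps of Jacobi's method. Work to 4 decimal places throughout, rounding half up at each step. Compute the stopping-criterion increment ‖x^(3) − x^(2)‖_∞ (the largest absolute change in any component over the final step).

0.1509

Iteration 1:
  x1 = (-7 - (4)·0.0000 - (-4)·0.0000) / (10) = -0.7000
  x2 = (7 - (4)·0.0000 - (2)·0.0000) / (8) = 0.8750
  x3 = (9 - (-1)·0.0000 - (-3)·0.0000) / (7) = 1.2857
Iteration 2:
  x1 = (-7 - (4)·0.8750 - (-4)·1.2857) / (10) = -0.5357
  x2 = (7 - (4)·-0.7000 - (2)·1.2857) / (8) = 0.9036
  x3 = (9 - (-1)·-0.7000 - (-3)·0.8750) / (7) = 1.5607
Iteration 3:
  x1 = (-7 - (4)·0.9036 - (-4)·1.5607) / (10) = -0.4372
  x2 = (7 - (4)·-0.5357 - (2)·1.5607) / (8) = 0.7527
  x3 = (9 - (-1)·-0.5357 - (-3)·0.9036) / (7) = 1.5964
Change: (0.0985, -0.1509, 0.0357) → max |·| = 0.1509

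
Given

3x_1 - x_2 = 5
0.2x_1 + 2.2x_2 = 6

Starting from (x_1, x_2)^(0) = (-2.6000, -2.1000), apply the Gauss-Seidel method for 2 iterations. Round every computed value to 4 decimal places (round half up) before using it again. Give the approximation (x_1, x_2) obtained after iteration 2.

(2.5465, 2.4958)

Iteration 1:
  x_1 = (5 - (-1)·-2.1000) / (3) = 0.9667
  x_2 = (6 - (0.2)·0.9667) / (2.2) = 2.6394
Iteration 2:
  x_1 = (5 - (-1)·2.6394) / (3) = 2.5465
  x_2 = (6 - (0.2)·2.5465) / (2.2) = 2.4958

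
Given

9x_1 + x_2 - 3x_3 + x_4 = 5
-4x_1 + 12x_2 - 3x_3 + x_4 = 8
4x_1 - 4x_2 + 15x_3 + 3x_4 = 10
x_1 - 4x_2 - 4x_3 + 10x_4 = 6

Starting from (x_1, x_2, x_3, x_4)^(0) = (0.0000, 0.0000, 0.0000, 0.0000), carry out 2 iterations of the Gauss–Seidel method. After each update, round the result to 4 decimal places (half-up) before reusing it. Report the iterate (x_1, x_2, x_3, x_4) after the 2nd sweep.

(0.5780, 0.9471, 0.5284, 1.1324)

Iteration 1:
  x_1 = (5 - (1)·0.0000 - (-3)·0.0000 - (1)·0.0000) / (9) = 0.5556
  x_2 = (8 - (-4)·0.5556 - (-3)·0.0000 - (1)·0.0000) / (12) = 0.8519
  x_3 = (10 - (4)·0.5556 - (-4)·0.8519 - (3)·0.0000) / (15) = 0.7457
  x_4 = (6 - (1)·0.5556 - (-4)·0.8519 - (-4)·0.7457) / (10) = 1.1835
Iteration 2:
  x_1 = (5 - (1)·0.8519 - (-3)·0.7457 - (1)·1.1835) / (9) = 0.5780
  x_2 = (8 - (-4)·0.5780 - (-3)·0.7457 - (1)·1.1835) / (12) = 0.9471
  x_3 = (10 - (4)·0.5780 - (-4)·0.9471 - (3)·1.1835) / (15) = 0.5284
  x_4 = (6 - (1)·0.5780 - (-4)·0.9471 - (-4)·0.5284) / (10) = 1.1324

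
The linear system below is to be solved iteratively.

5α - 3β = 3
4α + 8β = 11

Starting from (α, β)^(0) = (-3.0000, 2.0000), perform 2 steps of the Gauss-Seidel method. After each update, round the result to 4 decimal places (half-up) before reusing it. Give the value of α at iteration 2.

Iteration 1:
  α = (3 - (-3)·2.0000) / (5) = 1.8000
  β = (11 - (4)·1.8000) / (8) = 0.4750
Iteration 2:
  α = (3 - (-3)·0.4750) / (5) = 0.8850
  β = (11 - (4)·0.8850) / (8) = 0.9325

0.8850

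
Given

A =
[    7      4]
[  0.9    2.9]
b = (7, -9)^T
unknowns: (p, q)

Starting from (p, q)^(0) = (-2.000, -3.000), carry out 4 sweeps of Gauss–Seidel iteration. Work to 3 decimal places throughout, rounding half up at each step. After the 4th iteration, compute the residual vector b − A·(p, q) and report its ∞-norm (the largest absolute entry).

Iteration 1:
  p = (7 - (4)·-3.000) / (7) = 2.714
  q = (-9 - (0.9)·2.714) / (2.9) = -3.946
Iteration 2:
  p = (7 - (4)·-3.946) / (7) = 3.255
  q = (-9 - (0.9)·3.255) / (2.9) = -4.114
Iteration 3:
  p = (7 - (4)·-4.114) / (7) = 3.351
  q = (-9 - (0.9)·3.351) / (2.9) = -4.143
Iteration 4:
  p = (7 - (4)·-4.143) / (7) = 3.367
  q = (-9 - (0.9)·3.367) / (2.9) = -4.148
Residual b − A·x = (0.023, -0.001); ∞-norm = 0.023

0.023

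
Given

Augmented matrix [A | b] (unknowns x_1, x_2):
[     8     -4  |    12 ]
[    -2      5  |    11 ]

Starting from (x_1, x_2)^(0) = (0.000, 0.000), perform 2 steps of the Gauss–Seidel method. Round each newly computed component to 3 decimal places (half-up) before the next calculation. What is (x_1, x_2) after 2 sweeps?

Iteration 1:
  x_1 = (12 - (-4)·0.000) / (8) = 1.500
  x_2 = (11 - (-2)·1.500) / (5) = 2.800
Iteration 2:
  x_1 = (12 - (-4)·2.800) / (8) = 2.900
  x_2 = (11 - (-2)·2.900) / (5) = 3.360

(2.900, 3.360)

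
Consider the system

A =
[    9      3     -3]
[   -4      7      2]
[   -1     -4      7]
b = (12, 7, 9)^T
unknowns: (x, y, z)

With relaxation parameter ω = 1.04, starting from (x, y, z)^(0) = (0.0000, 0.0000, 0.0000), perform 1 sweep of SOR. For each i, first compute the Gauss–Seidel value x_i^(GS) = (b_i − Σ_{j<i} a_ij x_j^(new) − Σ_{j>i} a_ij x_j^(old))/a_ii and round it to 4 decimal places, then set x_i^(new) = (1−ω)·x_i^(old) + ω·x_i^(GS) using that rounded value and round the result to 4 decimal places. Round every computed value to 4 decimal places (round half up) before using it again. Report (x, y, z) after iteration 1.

(1.3866, 1.8640, 2.6509)

Iteration 1:
  x: GS value = (12 - (3)·0.0000 - (-3)·0.0000) / (9) = 1.3333;  x ← (1−ω)·0.0000 + ω·1.3333 = 1.3866
  y: GS value = (7 - (-4)·1.3866 - (2)·0.0000) / (7) = 1.7923;  y ← (1−ω)·0.0000 + ω·1.7923 = 1.8640
  z: GS value = (9 - (-1)·1.3866 - (-4)·1.8640) / (7) = 2.5489;  z ← (1−ω)·0.0000 + ω·2.5489 = 2.6509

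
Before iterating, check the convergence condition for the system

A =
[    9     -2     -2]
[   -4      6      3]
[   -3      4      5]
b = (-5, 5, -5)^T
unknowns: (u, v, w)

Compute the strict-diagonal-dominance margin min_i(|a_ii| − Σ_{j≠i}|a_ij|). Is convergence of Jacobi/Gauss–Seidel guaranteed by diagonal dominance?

-2

row 1: |9| − (2+2) = 5
row 2: |6| − (4+3) = -1
row 3: |5| − (3+4) = -2
minimum over rows = -2 → not strictly diagonally dominant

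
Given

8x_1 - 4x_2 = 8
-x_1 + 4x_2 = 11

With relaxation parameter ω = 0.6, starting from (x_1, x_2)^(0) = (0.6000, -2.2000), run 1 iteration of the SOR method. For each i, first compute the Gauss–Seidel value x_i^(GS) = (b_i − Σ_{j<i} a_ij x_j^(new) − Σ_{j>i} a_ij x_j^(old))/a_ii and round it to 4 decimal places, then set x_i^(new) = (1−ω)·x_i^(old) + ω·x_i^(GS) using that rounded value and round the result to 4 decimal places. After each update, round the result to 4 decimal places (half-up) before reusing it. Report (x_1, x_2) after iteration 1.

(0.1800, 0.7970)

Iteration 1:
  x_1: GS value = (8 - (-4)·-2.2000) / (8) = -0.1000;  x_1 ← (1−ω)·0.6000 + ω·-0.1000 = 0.1800
  x_2: GS value = (11 - (-1)·0.1800) / (4) = 2.7950;  x_2 ← (1−ω)·-2.2000 + ω·2.7950 = 0.7970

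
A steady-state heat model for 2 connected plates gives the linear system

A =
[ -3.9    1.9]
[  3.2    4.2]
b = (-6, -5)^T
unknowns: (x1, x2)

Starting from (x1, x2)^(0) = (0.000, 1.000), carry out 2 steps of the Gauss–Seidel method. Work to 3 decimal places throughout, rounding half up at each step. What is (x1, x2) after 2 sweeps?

(0.207, -1.348)

Iteration 1:
  x1 = (-6 - (1.9)·1.000) / (-3.9) = 2.026
  x2 = (-5 - (3.2)·2.026) / (4.2) = -2.734
Iteration 2:
  x1 = (-6 - (1.9)·-2.734) / (-3.9) = 0.207
  x2 = (-5 - (3.2)·0.207) / (4.2) = -1.348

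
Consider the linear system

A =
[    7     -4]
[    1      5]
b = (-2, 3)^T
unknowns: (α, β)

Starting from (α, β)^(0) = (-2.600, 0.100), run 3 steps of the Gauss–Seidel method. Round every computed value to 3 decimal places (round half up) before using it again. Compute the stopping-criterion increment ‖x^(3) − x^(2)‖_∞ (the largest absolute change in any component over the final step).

0.036

Iteration 1:
  α = (-2 - (-4)·0.100) / (7) = -0.229
  β = (3 - (1)·-0.229) / (5) = 0.646
Iteration 2:
  α = (-2 - (-4)·0.646) / (7) = 0.083
  β = (3 - (1)·0.083) / (5) = 0.583
Iteration 3:
  α = (-2 - (-4)·0.583) / (7) = 0.047
  β = (3 - (1)·0.047) / (5) = 0.591
Change: (-0.036, 0.008) → max |·| = 0.036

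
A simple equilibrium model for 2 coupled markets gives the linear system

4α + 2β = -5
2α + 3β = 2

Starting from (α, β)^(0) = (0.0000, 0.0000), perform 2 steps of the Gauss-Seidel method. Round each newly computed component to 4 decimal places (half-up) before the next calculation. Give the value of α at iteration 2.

Iteration 1:
  α = (-5 - (2)·0.0000) / (4) = -1.2500
  β = (2 - (2)·-1.2500) / (3) = 1.5000
Iteration 2:
  α = (-5 - (2)·1.5000) / (4) = -2.0000
  β = (2 - (2)·-2.0000) / (3) = 2.0000

-2.0000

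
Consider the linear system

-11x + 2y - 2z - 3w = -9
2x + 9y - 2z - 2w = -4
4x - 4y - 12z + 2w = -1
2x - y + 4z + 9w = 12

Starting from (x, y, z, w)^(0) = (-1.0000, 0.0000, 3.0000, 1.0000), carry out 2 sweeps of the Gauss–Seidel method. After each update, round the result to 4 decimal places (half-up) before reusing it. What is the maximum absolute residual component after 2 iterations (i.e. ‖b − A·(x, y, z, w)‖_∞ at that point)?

Iteration 1:
  x = (-9 - (2)·0.0000 - (-2)·3.0000 - (-3)·1.0000) / (-11) = 0.0000
  y = (-4 - (2)·0.0000 - (-2)·3.0000 - (-2)·1.0000) / (9) = 0.4444
  z = (-1 - (4)·0.0000 - (-4)·0.4444 - (2)·1.0000) / (-12) = 0.1019
  w = (12 - (2)·0.0000 - (-1)·0.4444 - (4)·0.1019) / (9) = 1.3374
Iteration 2:
  x = (-9 - (2)·0.4444 - (-2)·0.1019 - (-3)·1.3374) / (-11) = 0.5157
  y = (-4 - (2)·0.5157 - (-2)·0.1019 - (-2)·1.3374) / (9) = -0.2392
  z = (-1 - (4)·0.5157 - (-4)·-0.2392 - (2)·1.3374) / (-12) = 0.5579
  w = (12 - (2)·0.5157 - (-1)·-0.2392 - (4)·0.5579) / (9) = 0.9442
Residual b − A·x = (1.0995, 0.1256, 0.7868, 0.0000); ∞-norm = 1.0995

1.0995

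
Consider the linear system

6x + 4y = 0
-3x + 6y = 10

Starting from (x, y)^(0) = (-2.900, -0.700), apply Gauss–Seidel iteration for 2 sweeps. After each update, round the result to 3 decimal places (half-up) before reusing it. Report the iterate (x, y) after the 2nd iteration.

(-1.267, 1.033)

Iteration 1:
  x = (0 - (4)·-0.700) / (6) = 0.467
  y = (10 - (-3)·0.467) / (6) = 1.900
Iteration 2:
  x = (0 - (4)·1.900) / (6) = -1.267
  y = (10 - (-3)·-1.267) / (6) = 1.033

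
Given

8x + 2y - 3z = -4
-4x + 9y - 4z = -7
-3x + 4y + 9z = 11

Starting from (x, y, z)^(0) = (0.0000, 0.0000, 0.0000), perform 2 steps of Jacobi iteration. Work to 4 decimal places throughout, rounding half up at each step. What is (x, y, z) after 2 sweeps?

Iteration 1:
  x = (-4 - (2)·0.0000 - (-3)·0.0000) / (8) = -0.5000
  y = (-7 - (-4)·0.0000 - (-4)·0.0000) / (9) = -0.7778
  z = (11 - (-3)·0.0000 - (4)·0.0000) / (9) = 1.2222
Iteration 2:
  x = (-4 - (2)·-0.7778 - (-3)·1.2222) / (8) = 0.1528
  y = (-7 - (-4)·-0.5000 - (-4)·1.2222) / (9) = -0.4568
  z = (11 - (-3)·-0.5000 - (4)·-0.7778) / (9) = 1.4012

(0.1528, -0.4568, 1.4012)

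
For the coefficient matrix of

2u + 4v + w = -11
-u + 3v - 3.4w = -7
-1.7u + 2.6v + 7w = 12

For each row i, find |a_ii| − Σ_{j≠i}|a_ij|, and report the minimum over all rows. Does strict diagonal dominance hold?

row 1: |2| − (4+1) = -3
row 2: |3| − (1+3.4) = -1.4
row 3: |7| − (1.7+2.6) = 2.7
minimum over rows = -3 → not strictly diagonally dominant

-3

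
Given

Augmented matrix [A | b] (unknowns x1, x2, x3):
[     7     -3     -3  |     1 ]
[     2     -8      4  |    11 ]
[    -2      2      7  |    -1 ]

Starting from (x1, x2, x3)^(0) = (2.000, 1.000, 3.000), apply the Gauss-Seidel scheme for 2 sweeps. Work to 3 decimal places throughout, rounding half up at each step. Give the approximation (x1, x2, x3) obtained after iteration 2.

Iteration 1:
  x1 = (1 - (-3)·1.000 - (-3)·3.000) / (7) = 1.857
  x2 = (11 - (2)·1.857 - (4)·3.000) / (-8) = 0.589
  x3 = (-1 - (-2)·1.857 - (2)·0.589) / (7) = 0.219
Iteration 2:
  x1 = (1 - (-3)·0.589 - (-3)·0.219) / (7) = 0.489
  x2 = (11 - (2)·0.489 - (4)·0.219) / (-8) = -1.143
  x3 = (-1 - (-2)·0.489 - (2)·-1.143) / (7) = 0.323

(0.489, -1.143, 0.323)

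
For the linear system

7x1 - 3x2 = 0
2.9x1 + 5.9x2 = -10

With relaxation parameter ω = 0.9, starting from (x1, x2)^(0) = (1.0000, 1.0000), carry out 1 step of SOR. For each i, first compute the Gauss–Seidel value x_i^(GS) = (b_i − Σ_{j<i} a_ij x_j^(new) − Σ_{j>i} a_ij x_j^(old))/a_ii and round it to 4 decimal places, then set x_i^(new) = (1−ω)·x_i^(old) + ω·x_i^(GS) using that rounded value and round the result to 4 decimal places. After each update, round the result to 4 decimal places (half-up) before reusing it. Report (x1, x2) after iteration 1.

Iteration 1:
  x1: GS value = (0 - (-3)·1.0000) / (7) = 0.4286;  x1 ← (1−ω)·1.0000 + ω·0.4286 = 0.4857
  x2: GS value = (-10 - (2.9)·0.4857) / (5.9) = -1.9336;  x2 ← (1−ω)·1.0000 + ω·-1.9336 = -1.6402

(0.4857, -1.6402)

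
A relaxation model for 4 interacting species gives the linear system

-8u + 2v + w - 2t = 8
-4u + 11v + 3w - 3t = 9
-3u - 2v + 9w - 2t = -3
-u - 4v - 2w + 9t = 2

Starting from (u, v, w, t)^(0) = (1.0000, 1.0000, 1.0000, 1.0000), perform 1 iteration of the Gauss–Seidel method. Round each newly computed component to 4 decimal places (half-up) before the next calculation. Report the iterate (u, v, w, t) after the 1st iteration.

Iteration 1:
  u = (8 - (2)·1.0000 - (1)·1.0000 - (-2)·1.0000) / (-8) = -0.8750
  v = (9 - (-4)·-0.8750 - (3)·1.0000 - (-3)·1.0000) / (11) = 0.5000
  w = (-3 - (-3)·-0.8750 - (-2)·0.5000 - (-2)·1.0000) / (9) = -0.2917
  t = (2 - (-1)·-0.8750 - (-4)·0.5000 - (-2)·-0.2917) / (9) = 0.2824

(-0.8750, 0.5000, -0.2917, 0.2824)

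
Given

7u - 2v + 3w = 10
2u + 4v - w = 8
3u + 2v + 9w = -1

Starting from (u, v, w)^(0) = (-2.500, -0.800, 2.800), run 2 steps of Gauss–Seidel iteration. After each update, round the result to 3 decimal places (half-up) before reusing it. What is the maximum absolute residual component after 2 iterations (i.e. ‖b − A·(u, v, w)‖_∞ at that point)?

Iteration 1:
  u = (10 - (-2)·-0.800 - (3)·2.800) / (7) = 0.000
  v = (8 - (2)·0.000 - (-1)·2.800) / (4) = 2.700
  w = (-1 - (3)·0.000 - (2)·2.700) / (9) = -0.711
Iteration 2:
  u = (10 - (-2)·2.700 - (3)·-0.711) / (7) = 2.505
  v = (8 - (2)·2.505 - (-1)·-0.711) / (4) = 0.570
  w = (-1 - (3)·2.505 - (2)·0.570) / (9) = -1.073
Residual b − A·x = (-3.176, -0.363, 0.002); ∞-norm = 3.176

3.176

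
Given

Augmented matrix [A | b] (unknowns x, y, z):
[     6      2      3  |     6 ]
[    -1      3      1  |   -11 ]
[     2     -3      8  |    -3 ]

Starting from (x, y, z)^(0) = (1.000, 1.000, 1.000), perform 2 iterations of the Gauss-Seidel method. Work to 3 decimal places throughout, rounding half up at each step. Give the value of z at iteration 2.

Iteration 1:
  x = (6 - (2)·1.000 - (3)·1.000) / (6) = 0.167
  y = (-11 - (-1)·0.167 - (1)·1.000) / (3) = -3.944
  z = (-3 - (2)·0.167 - (-3)·-3.944) / (8) = -1.896
Iteration 2:
  x = (6 - (2)·-3.944 - (3)·-1.896) / (6) = 3.263
  y = (-11 - (-1)·3.263 - (1)·-1.896) / (3) = -1.947
  z = (-3 - (2)·3.263 - (-3)·-1.947) / (8) = -1.921

-1.921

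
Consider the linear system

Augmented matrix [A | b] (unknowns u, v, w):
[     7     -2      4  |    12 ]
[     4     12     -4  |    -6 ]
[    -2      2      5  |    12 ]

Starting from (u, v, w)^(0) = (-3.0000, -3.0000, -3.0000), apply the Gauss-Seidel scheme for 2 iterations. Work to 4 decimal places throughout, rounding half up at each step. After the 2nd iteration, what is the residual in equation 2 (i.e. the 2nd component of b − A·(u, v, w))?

Iteration 1:
  u = (12 - (-2)·-3.0000 - (4)·-3.0000) / (7) = 2.5714
  v = (-6 - (4)·2.5714 - (-4)·-3.0000) / (12) = -2.3571
  w = (12 - (-2)·2.5714 - (2)·-2.3571) / (5) = 4.3714
Iteration 2:
  u = (12 - (-2)·-2.3571 - (4)·4.3714) / (7) = -1.4571
  v = (-6 - (4)·-1.4571 - (-4)·4.3714) / (12) = 1.4428
  w = (12 - (-2)·-1.4571 - (2)·1.4428) / (5) = 1.2400
Residual b − A·x = (20.1253, -12.5252, 0.0002)

-12.5252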